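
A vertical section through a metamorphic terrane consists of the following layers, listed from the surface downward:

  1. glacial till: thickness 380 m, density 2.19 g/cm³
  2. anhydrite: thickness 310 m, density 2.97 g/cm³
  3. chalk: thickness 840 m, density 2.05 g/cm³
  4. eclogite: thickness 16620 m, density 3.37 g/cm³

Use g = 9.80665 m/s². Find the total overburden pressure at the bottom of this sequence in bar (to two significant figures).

5800 bar

glacial till: 2190 kg/m³ × 9.80665 m/s² × 380 m = 8.161×10^6 Pa = 81.61 bar
anhydrite: 2970 kg/m³ × 9.80665 m/s² × 310 m = 9.029×10^6 Pa = 90.29 bar
chalk: 2050 kg/m³ × 9.80665 m/s² × 840 m = 1.689×10^7 Pa = 168.9 bar
eclogite: 3370 kg/m³ × 9.80665 m/s² × 16620 m = 5.493×10^8 Pa = 5493 bar
Total = 81.61 + 90.29 + 168.9 + 5493 = 5833.4 bar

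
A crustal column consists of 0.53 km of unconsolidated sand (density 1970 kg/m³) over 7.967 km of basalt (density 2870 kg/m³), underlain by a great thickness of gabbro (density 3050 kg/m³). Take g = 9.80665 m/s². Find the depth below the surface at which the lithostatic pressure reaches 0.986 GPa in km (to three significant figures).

Pressure at base of upper layers: 1970×9.80665×530 + 2870×9.80665×7967 = 2.345×10^8 Pa = 0.2345 GPa
Remaining pressure to be supplied by gabbro: 9.860×10^8 − 2.345×10^8 = 7.515×10^8 Pa
Additional depth in gabbro = 7.515×10^8 Pa / (3050 kg/m³ × 9.80665 m/s²) = 25126 m
Total depth = 8497 m + 25126 m = 33623 m
= 33.623 km

33.6 km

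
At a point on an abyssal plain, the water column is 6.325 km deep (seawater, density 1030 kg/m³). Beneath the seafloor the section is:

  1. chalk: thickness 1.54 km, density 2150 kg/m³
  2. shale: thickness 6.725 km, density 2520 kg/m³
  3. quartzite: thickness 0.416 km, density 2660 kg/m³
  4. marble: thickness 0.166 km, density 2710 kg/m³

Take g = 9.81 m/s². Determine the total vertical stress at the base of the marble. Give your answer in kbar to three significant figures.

seawater: 1030 kg/m³ × 9.81 m/s² × 6325 m = 6.391×10^7 Pa = 0.6391 kbar
chalk: 2150 kg/m³ × 9.81 m/s² × 1540 m = 3.248×10^7 Pa = 0.3248 kbar
shale: 2520 kg/m³ × 9.81 m/s² × 6725 m = 1.663×10^8 Pa = 1.663 kbar
quartzite: 2660 kg/m³ × 9.81 m/s² × 416 m = 1.086×10^7 Pa = 0.1086 kbar
marble: 2710 kg/m³ × 9.81 m/s² × 166 m = 4.413×10^6 Pa = 0.04413 kbar
Total = 0.6391 + 0.3248 + 1.663 + 0.1086 + 0.04413 = 2.7791 kbar

2.78 kbar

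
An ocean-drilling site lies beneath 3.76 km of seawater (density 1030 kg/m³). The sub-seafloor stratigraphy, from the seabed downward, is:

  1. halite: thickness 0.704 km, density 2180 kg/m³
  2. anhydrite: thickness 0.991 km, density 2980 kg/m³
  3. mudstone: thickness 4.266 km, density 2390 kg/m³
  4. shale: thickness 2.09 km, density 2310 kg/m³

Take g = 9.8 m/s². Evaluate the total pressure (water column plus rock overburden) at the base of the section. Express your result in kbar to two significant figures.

seawater: 1030 kg/m³ × 9.8 m/s² × 3760 m = 3.795×10^7 Pa = 0.3795 kbar
halite: 2180 kg/m³ × 9.8 m/s² × 704 m = 1.504×10^7 Pa = 0.1504 kbar
anhydrite: 2980 kg/m³ × 9.8 m/s² × 991 m = 2.894×10^7 Pa = 0.2894 kbar
mudstone: 2390 kg/m³ × 9.8 m/s² × 4266 m = 9.992×10^7 Pa = 0.9992 kbar
shale: 2310 kg/m³ × 9.8 m/s² × 2090 m = 4.731×10^7 Pa = 0.4731 kbar
Total = 0.3795 + 0.1504 + 0.2894 + 0.9992 + 0.4731 = 2.2917 kbar

2.3 kbar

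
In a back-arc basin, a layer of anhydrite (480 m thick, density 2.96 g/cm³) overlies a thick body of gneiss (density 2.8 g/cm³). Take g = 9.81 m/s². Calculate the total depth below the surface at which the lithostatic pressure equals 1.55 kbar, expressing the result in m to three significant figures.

Pressure at base of upper layers: 2960×9.81×480 = 1.394×10^7 Pa = 0.1394 kbar
Remaining pressure to be supplied by gneiss: 1.550×10^8 − 1.394×10^7 = 1.411×10^8 Pa
Additional depth in gneiss = 1.411×10^8 Pa / (2800 kg/m³ × 9.81 m/s²) = 5135.5 m
Total depth = 480 m + 5135.5 m = 5615.5 m

5620 m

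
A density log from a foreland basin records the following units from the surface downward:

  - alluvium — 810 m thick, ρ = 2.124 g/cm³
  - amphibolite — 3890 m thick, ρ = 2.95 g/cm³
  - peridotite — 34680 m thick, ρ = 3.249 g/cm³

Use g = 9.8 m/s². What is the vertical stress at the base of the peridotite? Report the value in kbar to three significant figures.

12.3 kbar

alluvium: 2124 kg/m³ × 9.8 m/s² × 810 m = 1.686×10^7 Pa = 0.1686 kbar
amphibolite: 2950 kg/m³ × 9.8 m/s² × 3890 m = 1.125×10^8 Pa = 1.125 kbar
peridotite: 3249 kg/m³ × 9.8 m/s² × 34680 m = 1.104×10^9 Pa = 11.04 kbar
Total = 0.1686 + 1.125 + 11.04 = 12.335 kbar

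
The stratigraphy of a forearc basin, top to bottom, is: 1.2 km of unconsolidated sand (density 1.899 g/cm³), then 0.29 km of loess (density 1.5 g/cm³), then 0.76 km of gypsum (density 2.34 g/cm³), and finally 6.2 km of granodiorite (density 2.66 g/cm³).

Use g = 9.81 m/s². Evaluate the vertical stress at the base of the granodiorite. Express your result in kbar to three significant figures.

2.06 kbar

unconsolidated sand: 1899 kg/m³ × 9.81 m/s² × 1200 m = 2.236×10^7 Pa = 0.2236 kbar
loess: 1500 kg/m³ × 9.81 m/s² × 290 m = 4.267×10^6 Pa = 0.04267 kbar
gypsum: 2340 kg/m³ × 9.81 m/s² × 760 m = 1.745×10^7 Pa = 0.1745 kbar
granodiorite: 2660 kg/m³ × 9.81 m/s² × 6200 m = 1.618×10^8 Pa = 1.618 kbar
Total = 0.2236 + 0.04267 + 0.1745 + 1.618 = 2.0586 kbar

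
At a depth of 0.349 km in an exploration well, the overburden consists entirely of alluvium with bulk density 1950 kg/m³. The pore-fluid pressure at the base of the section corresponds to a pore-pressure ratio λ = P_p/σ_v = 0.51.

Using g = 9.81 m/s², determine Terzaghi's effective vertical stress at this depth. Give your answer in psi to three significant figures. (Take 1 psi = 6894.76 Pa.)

474 psi

Overburden (lithostatic) stress σ_v:
alluvium: 1950 kg/m³ × 9.81 m/s² × 349 m = 6.676×10^6 Pa = 6.676 MPa
Pore pressure P_p = λ·σ_v = 0.51 × 6.676 MPa = 3.405 MPa
Effective stress σ' = σ_v − P_p = 6.676 − 3.405 = 3.2713 MPa = 474.47 psi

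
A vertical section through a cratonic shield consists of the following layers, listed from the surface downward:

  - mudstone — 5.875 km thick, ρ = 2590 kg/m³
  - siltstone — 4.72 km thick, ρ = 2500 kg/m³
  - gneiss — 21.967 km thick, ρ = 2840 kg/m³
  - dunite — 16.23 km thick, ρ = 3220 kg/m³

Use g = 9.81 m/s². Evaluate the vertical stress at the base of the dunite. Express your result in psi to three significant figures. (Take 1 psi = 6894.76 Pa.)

mudstone: 2590 kg/m³ × 9.81 m/s² × 5875 m = 1.493×10^8 Pa = 21650 psi
siltstone: 2500 kg/m³ × 9.81 m/s² × 4720 m = 1.158×10^8 Pa = 16789 psi
gneiss: 2840 kg/m³ × 9.81 m/s² × 21967 m = 6.120×10^8 Pa = 88764 psi
dunite: 3220 kg/m³ × 9.81 m/s² × 16230 m = 5.127×10^8 Pa = 74357 psi
Total = 21650 + 16789 + 88764 + 74357 = 2.0156×10^5 psi

202000 psi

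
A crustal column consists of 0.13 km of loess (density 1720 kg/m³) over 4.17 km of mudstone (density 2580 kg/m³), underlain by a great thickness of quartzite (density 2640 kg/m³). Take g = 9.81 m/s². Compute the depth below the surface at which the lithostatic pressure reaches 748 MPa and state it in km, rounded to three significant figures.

29.0 km

Pressure at base of upper layers: 1720×9.81×130 + 2580×9.81×4170 = 1.077×10^8 Pa = 107.7 MPa
Remaining pressure to be supplied by quartzite: 7.480×10^8 − 1.077×10^8 = 6.403×10^8 Pa
Additional depth in quartzite = 6.403×10^8 Pa / (2640 kg/m³ × 9.81 m/s²) = 24722 m
Total depth = 4300 m + 24722 m = 29022 m
= 29.022 km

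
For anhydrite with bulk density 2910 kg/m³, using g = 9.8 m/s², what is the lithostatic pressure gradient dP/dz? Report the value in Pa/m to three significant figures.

28500 Pa/m

dP/dz = ρg = 2910 kg/m³ × 9.8 m/s² = 28518 Pa/m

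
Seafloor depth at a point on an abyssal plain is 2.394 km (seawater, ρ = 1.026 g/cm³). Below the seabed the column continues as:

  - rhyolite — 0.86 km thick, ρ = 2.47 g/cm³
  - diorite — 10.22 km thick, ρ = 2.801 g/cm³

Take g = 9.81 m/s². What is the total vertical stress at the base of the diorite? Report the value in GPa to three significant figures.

seawater: 1026 kg/m³ × 9.81 m/s² × 2394 m = 2.410×10^7 Pa = 0.02410 GPa
rhyolite: 2470 kg/m³ × 9.81 m/s² × 860 m = 2.084×10^7 Pa = 0.02084 GPa
diorite: 2801 kg/m³ × 9.81 m/s² × 10220 m = 2.808×10^8 Pa = 0.2808 GPa
Total = 0.02410 + 0.02084 + 0.2808 = 0.32576 GPa

0.326 GPa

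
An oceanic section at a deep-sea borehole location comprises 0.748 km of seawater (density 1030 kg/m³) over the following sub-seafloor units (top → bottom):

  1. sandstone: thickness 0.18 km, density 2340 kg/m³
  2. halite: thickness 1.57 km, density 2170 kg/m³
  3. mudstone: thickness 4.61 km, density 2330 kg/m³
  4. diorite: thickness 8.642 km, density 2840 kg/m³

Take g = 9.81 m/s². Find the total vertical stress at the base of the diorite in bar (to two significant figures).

3900 bar

seawater: 1030 kg/m³ × 9.81 m/s² × 748 m = 7.558×10^6 Pa = 75.58 bar
sandstone: 2340 kg/m³ × 9.81 m/s² × 180 m = 4.132×10^6 Pa = 41.32 bar
halite: 2170 kg/m³ × 9.81 m/s² × 1570 m = 3.342×10^7 Pa = 334.2 bar
mudstone: 2330 kg/m³ × 9.81 m/s² × 4610 m = 1.054×10^8 Pa = 1054 bar
diorite: 2840 kg/m³ × 9.81 m/s² × 8642 m = 2.408×10^8 Pa = 2408 bar
Total = 75.58 + 41.32 + 334.2 + 1054 + 2408 = 3912.5 bar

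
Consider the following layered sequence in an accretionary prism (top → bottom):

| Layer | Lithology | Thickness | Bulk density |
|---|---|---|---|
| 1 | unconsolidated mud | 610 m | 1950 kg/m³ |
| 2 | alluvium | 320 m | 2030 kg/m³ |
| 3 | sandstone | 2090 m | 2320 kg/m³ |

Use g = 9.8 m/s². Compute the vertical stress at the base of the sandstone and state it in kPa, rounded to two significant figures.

66000 kPa

unconsolidated mud: 1950 kg/m³ × 9.8 m/s² × 610 m = 1.166×10^7 Pa = 11657 kPa
alluvium: 2030 kg/m³ × 9.8 m/s² × 320 m = 6.366×10^6 Pa = 6366 kPa
sandstone: 2320 kg/m³ × 9.8 m/s² × 2090 m = 4.752×10^7 Pa = 47518 kPa
Total = 11657 + 6366 + 47518 = 65541 kPa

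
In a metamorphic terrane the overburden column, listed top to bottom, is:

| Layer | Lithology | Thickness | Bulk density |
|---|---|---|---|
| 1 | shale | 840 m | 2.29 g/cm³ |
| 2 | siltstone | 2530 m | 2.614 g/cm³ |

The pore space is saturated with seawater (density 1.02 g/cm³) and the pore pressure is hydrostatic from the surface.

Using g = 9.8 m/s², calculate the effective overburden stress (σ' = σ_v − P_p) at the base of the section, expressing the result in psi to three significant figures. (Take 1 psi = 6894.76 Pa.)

Overburden (lithostatic) stress σ_v:
shale: 2290 kg/m³ × 9.8 m/s² × 840 m = 1.885×10^7 Pa = 18.85 MPa
siltstone: 2614 kg/m³ × 9.8 m/s² × 2530 m = 6.481×10^7 Pa = 64.81 MPa
Total = 18.85 + 64.81 = 83.663 MPa
Pore pressure P_p = 1020 kg/m³ × 9.8 m/s² × 3370 m = 3.369×10^7 Pa = 33.69 MPa
Effective stress σ' = σ_v − P_p = 83.66 − 33.69 = 49.976 MPa = 7248.4 psi

7250 psi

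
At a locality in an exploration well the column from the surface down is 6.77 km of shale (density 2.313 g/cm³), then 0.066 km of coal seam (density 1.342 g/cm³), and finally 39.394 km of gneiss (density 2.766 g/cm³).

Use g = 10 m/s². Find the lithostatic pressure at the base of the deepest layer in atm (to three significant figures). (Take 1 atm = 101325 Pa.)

shale: 2313 kg/m³ × 10 m/s² × 6770 m = 1.566×10^8 Pa = 1545 atm
coal seam: 1342 kg/m³ × 10 m/s² × 66 m = 8.857×10^5 Pa = 8.741 atm
gneiss: 2766 kg/m³ × 10 m/s² × 39394 m = 1.090×10^9 Pa = 10754 atm
Total = 1545 + 8.741 + 10754 = 12308 atm

12300 atm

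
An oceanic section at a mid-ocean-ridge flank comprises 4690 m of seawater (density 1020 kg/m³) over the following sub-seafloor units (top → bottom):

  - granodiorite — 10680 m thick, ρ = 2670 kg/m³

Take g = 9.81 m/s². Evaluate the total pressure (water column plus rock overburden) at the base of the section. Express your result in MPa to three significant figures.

seawater: 1020 kg/m³ × 9.81 m/s² × 4690 m = 4.693×10^7 Pa = 46.93 MPa
granodiorite: 2670 kg/m³ × 9.81 m/s² × 10680 m = 2.797×10^8 Pa = 279.7 MPa
Total = 46.93 + 279.7 = 326.67 MPa

327 MPa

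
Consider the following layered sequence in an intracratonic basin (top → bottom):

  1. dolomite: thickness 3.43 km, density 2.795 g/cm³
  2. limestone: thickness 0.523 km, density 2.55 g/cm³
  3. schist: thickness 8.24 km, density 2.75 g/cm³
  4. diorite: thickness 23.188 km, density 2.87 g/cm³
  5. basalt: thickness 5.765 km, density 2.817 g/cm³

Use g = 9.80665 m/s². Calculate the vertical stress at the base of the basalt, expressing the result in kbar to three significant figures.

11.4 kbar

dolomite: 2795 kg/m³ × 9.80665 m/s² × 3430 m = 9.401×10^7 Pa = 0.9401 kbar
limestone: 2550 kg/m³ × 9.80665 m/s² × 523 m = 1.308×10^7 Pa = 0.1308 kbar
schist: 2750 kg/m³ × 9.80665 m/s² × 8240 m = 2.222×10^8 Pa = 2.222 kbar
diorite: 2870 kg/m³ × 9.80665 m/s² × 23188 m = 6.526×10^8 Pa = 6.526 kbar
basalt: 2817 kg/m³ × 9.80665 m/s² × 5765 m = 1.593×10^8 Pa = 1.593 kbar
Total = 0.9401 + 0.1308 + 2.222 + 6.526 + 1.593 = 11.412 kbar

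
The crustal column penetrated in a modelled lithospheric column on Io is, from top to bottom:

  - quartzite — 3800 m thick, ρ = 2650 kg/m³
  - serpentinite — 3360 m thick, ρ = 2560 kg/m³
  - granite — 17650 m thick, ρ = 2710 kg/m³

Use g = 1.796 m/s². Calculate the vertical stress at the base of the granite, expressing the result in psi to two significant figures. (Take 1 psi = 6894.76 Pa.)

17000 psi

quartzite: 2650 kg/m³ × 1.796 m/s² × 3800 m = 1.809×10^7 Pa = 2623 psi
serpentinite: 2560 kg/m³ × 1.796 m/s² × 3360 m = 1.545×10^7 Pa = 2241 psi
granite: 2710 kg/m³ × 1.796 m/s² × 17650 m = 8.591×10^7 Pa = 12460 psi
Total = 2623 + 2241 + 12460 = 17323 psi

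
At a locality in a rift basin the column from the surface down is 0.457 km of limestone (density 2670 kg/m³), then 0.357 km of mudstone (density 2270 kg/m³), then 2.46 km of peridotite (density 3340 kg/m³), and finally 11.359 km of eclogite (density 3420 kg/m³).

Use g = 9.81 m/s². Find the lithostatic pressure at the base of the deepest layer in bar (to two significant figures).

4800 bar

limestone: 2670 kg/m³ × 9.81 m/s² × 457 m = 1.197×10^7 Pa = 119.7 bar
mudstone: 2270 kg/m³ × 9.81 m/s² × 357 m = 7.950×10^6 Pa = 79.50 bar
peridotite: 3340 kg/m³ × 9.81 m/s² × 2460 m = 8.060×10^7 Pa = 806.0 bar
eclogite: 3420 kg/m³ × 9.81 m/s² × 11359 m = 3.811×10^8 Pa = 3811 bar
Total = 119.7 + 79.50 + 806.0 + 3811 = 4816.2 bar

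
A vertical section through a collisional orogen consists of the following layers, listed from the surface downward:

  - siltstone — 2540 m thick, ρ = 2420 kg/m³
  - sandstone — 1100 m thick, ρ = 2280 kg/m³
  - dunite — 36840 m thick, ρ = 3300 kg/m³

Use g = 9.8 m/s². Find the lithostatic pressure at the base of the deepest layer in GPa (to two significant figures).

1.3 GPa

siltstone: 2420 kg/m³ × 9.8 m/s² × 2540 m = 6.024×10^7 Pa = 0.06024 GPa
sandstone: 2280 kg/m³ × 9.8 m/s² × 1100 m = 2.458×10^7 Pa = 0.02458 GPa
dunite: 3300 kg/m³ × 9.8 m/s² × 36840 m = 1.191×10^9 Pa = 1.191 GPa
Total = 0.06024 + 0.02458 + 1.191 = 1.2762 GPa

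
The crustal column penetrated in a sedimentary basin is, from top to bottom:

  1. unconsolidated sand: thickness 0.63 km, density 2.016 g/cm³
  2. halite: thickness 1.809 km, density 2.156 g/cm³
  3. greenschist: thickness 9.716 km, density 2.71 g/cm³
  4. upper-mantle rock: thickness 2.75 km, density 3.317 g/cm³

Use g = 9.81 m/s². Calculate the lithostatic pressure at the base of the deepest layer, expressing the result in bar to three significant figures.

3990 bar

unconsolidated sand: 2016 kg/m³ × 9.81 m/s² × 630 m = 1.246×10^7 Pa = 124.6 bar
halite: 2156 kg/m³ × 9.81 m/s² × 1809 m = 3.826×10^7 Pa = 382.6 bar
greenschist: 2710 kg/m³ × 9.81 m/s² × 9716 m = 2.583×10^8 Pa = 2583 bar
upper-mantle rock: 3317 kg/m³ × 9.81 m/s² × 2750 m = 8.948×10^7 Pa = 894.8 bar
Total = 124.6 + 382.6 + 2583 + 894.8 = 3985.1 bar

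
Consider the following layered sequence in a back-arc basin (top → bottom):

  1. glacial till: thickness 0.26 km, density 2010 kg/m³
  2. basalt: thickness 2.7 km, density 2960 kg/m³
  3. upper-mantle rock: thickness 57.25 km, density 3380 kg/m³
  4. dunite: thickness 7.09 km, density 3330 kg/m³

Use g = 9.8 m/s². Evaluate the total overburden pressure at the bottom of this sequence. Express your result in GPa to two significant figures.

2.2 GPa

glacial till: 2010 kg/m³ × 9.8 m/s² × 260 m = 5.121×10^6 Pa = 5.121×10^-3 GPa
basalt: 2960 kg/m³ × 9.8 m/s² × 2700 m = 7.832×10^7 Pa = 0.07832 GPa
upper-mantle rock: 3380 kg/m³ × 9.8 m/s² × 57250 m = 1.896×10^9 Pa = 1.896 GPa
dunite: 3330 kg/m³ × 9.8 m/s² × 7090 m = 2.314×10^8 Pa = 0.2314 GPa
Total = 5.121×10^-3 + 0.07832 + 1.896 + 0.2314 = 2.2112 GPa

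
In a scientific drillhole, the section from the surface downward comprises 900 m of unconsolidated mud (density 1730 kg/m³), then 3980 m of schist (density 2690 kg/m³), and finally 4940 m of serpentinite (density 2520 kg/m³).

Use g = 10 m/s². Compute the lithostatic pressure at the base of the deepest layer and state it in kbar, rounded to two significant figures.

unconsolidated mud: 1730 kg/m³ × 10 m/s² × 900 m = 1.557×10^7 Pa = 0.1557 kbar
schist: 2690 kg/m³ × 10 m/s² × 3980 m = 1.071×10^8 Pa = 1.071 kbar
serpentinite: 2520 kg/m³ × 10 m/s² × 4940 m = 1.245×10^8 Pa = 1.245 kbar
Total = 0.1557 + 1.071 + 1.245 = 2.4712 kbar

2.5 kbar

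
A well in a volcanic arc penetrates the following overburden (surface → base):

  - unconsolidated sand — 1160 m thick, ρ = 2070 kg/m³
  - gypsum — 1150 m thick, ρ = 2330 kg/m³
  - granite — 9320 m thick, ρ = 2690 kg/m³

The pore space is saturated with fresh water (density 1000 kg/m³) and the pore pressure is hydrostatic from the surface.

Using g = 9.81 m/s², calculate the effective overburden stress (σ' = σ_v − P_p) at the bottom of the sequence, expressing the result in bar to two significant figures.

Overburden (lithostatic) stress σ_v:
unconsolidated sand: 2070 kg/m³ × 9.81 m/s² × 1160 m = 2.356×10^7 Pa = 23.56 MPa
gypsum: 2330 kg/m³ × 9.81 m/s² × 1150 m = 2.629×10^7 Pa = 26.29 MPa
granite: 2690 kg/m³ × 9.81 m/s² × 9320 m = 2.459×10^8 Pa = 245.9 MPa
Total = 23.56 + 26.29 + 245.9 = 295.79 MPa
Pore pressure P_p = 1000 kg/m³ × 9.81 m/s² × 11630 m = 1.141×10^8 Pa = 114.1 MPa
Effective stress σ' = σ_v − P_p = 295.8 − 114.1 = 181.70 MPa = 1817.0 bar

1800 bar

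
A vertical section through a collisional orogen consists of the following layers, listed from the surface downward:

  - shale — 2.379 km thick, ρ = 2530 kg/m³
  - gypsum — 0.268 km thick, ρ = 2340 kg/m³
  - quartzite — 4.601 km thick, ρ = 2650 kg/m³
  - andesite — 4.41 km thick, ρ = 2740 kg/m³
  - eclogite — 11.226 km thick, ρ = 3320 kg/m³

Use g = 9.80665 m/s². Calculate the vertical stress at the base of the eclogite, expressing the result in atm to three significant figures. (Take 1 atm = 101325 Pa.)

shale: 2530 kg/m³ × 9.80665 m/s² × 2379 m = 5.902×10^7 Pa = 582.5 atm
gypsum: 2340 kg/m³ × 9.80665 m/s² × 268 m = 6.150×10^6 Pa = 60.70 atm
quartzite: 2650 kg/m³ × 9.80665 m/s² × 4601 m = 1.196×10^8 Pa = 1180 atm
andesite: 2740 kg/m³ × 9.80665 m/s² × 4410 m = 1.185×10^8 Pa = 1169 atm
eclogite: 3320 kg/m³ × 9.80665 m/s² × 11226 m = 3.655×10^8 Pa = 3607 atm
Total = 582.5 + 60.70 + 1180 + 1169 + 3607 = 6599.9 atm

6600 atm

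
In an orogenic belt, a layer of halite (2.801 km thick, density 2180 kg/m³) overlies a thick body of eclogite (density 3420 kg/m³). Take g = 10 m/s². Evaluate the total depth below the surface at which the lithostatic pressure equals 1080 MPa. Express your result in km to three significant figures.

32.6 km

Pressure at base of upper layers: 2180×10×2801 = 6.106×10^7 Pa = 61.06 MPa
Remaining pressure to be supplied by eclogite: 1.080×10^9 − 6.106×10^7 = 1.019×10^9 Pa
Additional depth in eclogite = 1.019×10^9 Pa / (3420 kg/m³ × 10 m/s²) = 29794 m
Total depth = 2801 m + 29794 m = 32595 m
= 32.595 km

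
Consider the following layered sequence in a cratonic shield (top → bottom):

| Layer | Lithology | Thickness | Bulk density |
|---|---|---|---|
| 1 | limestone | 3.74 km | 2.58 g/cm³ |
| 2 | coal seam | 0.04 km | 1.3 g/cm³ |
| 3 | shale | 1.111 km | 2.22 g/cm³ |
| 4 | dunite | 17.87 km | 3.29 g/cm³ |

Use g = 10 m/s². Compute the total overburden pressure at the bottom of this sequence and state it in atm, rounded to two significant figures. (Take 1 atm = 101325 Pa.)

7000 atm

limestone: 2580 kg/m³ × 10 m/s² × 3740 m = 9.649×10^7 Pa = 952.3 atm
coal seam: 1300 kg/m³ × 10 m/s² × 40 m = 5.200×10^5 Pa = 5.132 atm
shale: 2220 kg/m³ × 10 m/s² × 1111 m = 2.466×10^7 Pa = 243.4 atm
dunite: 3290 kg/m³ × 10 m/s² × 17870 m = 5.879×10^8 Pa = 5802 atm
Total = 952.3 + 5.132 + 243.4 + 5802 = 7003.2 atm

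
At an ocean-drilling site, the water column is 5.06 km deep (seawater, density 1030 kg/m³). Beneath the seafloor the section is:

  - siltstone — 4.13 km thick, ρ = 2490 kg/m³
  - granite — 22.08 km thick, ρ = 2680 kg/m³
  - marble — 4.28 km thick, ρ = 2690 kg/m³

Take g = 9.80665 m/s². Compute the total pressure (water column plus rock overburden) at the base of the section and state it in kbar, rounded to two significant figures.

8.5 kbar

seawater: 1030 kg/m³ × 9.80665 m/s² × 5060 m = 5.111×10^7 Pa = 0.5111 kbar
siltstone: 2490 kg/m³ × 9.80665 m/s² × 4130 m = 1.008×10^8 Pa = 1.008 kbar
granite: 2680 kg/m³ × 9.80665 m/s² × 22080 m = 5.803×10^8 Pa = 5.803 kbar
marble: 2690 kg/m³ × 9.80665 m/s² × 4280 m = 1.129×10^8 Pa = 1.129 kbar
Total = 0.5111 + 1.008 + 5.803 + 1.129 = 8.4517 kbar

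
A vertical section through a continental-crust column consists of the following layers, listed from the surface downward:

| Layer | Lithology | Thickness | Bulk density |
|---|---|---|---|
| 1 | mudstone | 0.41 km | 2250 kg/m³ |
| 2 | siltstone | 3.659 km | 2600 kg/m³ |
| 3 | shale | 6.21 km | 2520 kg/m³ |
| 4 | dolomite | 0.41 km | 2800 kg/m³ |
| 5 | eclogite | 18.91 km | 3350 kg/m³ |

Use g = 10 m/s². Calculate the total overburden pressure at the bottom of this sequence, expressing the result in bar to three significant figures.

mudstone: 2250 kg/m³ × 10 m/s² × 410 m = 9.225×10^6 Pa = 92.25 bar
siltstone: 2600 kg/m³ × 10 m/s² × 3659 m = 9.513×10^7 Pa = 951.3 bar
shale: 2520 kg/m³ × 10 m/s² × 6210 m = 1.565×10^8 Pa = 1565 bar
dolomite: 2800 kg/m³ × 10 m/s² × 410 m = 1.148×10^7 Pa = 114.8 bar
eclogite: 3350 kg/m³ × 10 m/s² × 18910 m = 6.335×10^8 Pa = 6335 bar
Total = 92.25 + 951.3 + 1565 + 114.8 + 6335 = 9058.2 bar

9060 bar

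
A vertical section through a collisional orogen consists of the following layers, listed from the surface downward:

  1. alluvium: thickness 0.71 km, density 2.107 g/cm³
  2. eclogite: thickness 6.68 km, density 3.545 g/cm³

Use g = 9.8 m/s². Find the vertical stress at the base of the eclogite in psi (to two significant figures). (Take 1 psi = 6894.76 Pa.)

alluvium: 2107 kg/m³ × 9.8 m/s² × 710 m = 1.466×10^7 Pa = 2126 psi
eclogite: 3545 kg/m³ × 9.8 m/s² × 6680 m = 2.321×10^8 Pa = 33659 psi
Total = 2126 + 33659 = 35785 psi

36000 psi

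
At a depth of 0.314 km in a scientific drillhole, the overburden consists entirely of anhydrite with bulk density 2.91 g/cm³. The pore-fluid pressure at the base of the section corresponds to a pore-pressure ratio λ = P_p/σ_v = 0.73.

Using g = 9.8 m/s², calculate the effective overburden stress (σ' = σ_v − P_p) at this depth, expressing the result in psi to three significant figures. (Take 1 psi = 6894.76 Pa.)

Overburden (lithostatic) stress σ_v:
anhydrite: 2910 kg/m³ × 9.8 m/s² × 314 m = 8.955×10^6 Pa = 8.955 MPa
Pore pressure P_p = λ·σ_v = 0.73 × 8.955 MPa = 6.537 MPa
Effective stress σ' = σ_v − P_p = 8.955 − 6.537 = 2.4178 MPa = 350.67 psi

351 psi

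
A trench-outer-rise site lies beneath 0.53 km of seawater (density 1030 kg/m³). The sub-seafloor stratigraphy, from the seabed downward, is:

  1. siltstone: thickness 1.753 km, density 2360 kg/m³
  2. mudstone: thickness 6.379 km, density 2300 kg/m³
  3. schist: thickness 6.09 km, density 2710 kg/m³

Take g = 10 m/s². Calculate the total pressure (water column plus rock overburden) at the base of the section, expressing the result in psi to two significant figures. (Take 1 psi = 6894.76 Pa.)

seawater: 1030 kg/m³ × 10 m/s² × 530 m = 5.459×10^6 Pa = 791.8 psi
siltstone: 2360 kg/m³ × 10 m/s² × 1753 m = 4.137×10^7 Pa = 6000 psi
mudstone: 2300 kg/m³ × 10 m/s² × 6379 m = 1.467×10^8 Pa = 21280 psi
schist: 2710 kg/m³ × 10 m/s² × 6090 m = 1.650×10^8 Pa = 23937 psi
Total = 791.8 + 6000 + 21280 + 23937 = 52008 psi

52000 psi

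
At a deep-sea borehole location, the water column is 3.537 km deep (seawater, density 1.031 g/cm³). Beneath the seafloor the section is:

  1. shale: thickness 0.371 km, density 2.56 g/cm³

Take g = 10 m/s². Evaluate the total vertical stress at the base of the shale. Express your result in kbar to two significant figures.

0.46 kbar

seawater: 1031 kg/m³ × 10 m/s² × 3537 m = 3.647×10^7 Pa = 0.3647 kbar
shale: 2560 kg/m³ × 10 m/s² × 371 m = 9.498×10^6 Pa = 0.09498 kbar
Total = 0.3647 + 0.09498 = 0.45964 kbar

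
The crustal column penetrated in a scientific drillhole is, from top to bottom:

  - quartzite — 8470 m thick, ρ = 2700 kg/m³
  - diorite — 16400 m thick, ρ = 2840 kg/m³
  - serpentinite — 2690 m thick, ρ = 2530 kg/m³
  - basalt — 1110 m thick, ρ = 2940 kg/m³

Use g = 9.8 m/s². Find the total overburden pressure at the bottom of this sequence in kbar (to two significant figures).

quartzite: 2700 kg/m³ × 9.8 m/s² × 8470 m = 2.241×10^8 Pa = 2.241 kbar
diorite: 2840 kg/m³ × 9.8 m/s² × 16400 m = 4.564×10^8 Pa = 4.564 kbar
serpentinite: 2530 kg/m³ × 9.8 m/s² × 2690 m = 6.670×10^7 Pa = 0.6670 kbar
basalt: 2940 kg/m³ × 9.8 m/s² × 1110 m = 3.198×10^7 Pa = 0.3198 kbar
Total = 2.241 + 4.564 + 0.6670 + 0.3198 = 7.7924 kbar

7.8 kbar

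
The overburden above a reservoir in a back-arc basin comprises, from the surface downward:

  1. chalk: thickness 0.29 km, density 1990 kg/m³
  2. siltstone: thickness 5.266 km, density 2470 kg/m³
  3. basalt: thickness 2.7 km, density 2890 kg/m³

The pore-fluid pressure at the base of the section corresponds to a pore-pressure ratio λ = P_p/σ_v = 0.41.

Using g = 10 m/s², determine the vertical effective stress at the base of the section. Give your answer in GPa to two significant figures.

Overburden (lithostatic) stress σ_v:
chalk: 1990 kg/m³ × 10 m/s² × 290 m = 5.771×10^6 Pa = 5.771 MPa
siltstone: 2470 kg/m³ × 10 m/s² × 5266 m = 1.301×10^8 Pa = 130.1 MPa
basalt: 2890 kg/m³ × 10 m/s² × 2700 m = 7.803×10^7 Pa = 78.03 MPa
Total = 5.771 + 130.1 + 78.03 = 213.87 MPa
Pore pressure P_p = λ·σ_v = 0.41 × 213.9 MPa = 87.69 MPa
Effective stress σ' = σ_v − P_p = 213.9 − 87.69 = 126.18 MPa = 0.12618 GPa

0.13 GPa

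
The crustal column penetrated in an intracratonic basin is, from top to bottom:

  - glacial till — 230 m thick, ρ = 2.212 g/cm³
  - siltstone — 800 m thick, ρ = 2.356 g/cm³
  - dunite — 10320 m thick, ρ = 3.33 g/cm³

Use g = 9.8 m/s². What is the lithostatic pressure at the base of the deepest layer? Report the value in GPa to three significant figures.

0.360 GPa

glacial till: 2212 kg/m³ × 9.8 m/s² × 230 m = 4.986×10^6 Pa = 4.986×10^-3 GPa
siltstone: 2356 kg/m³ × 9.8 m/s² × 800 m = 1.847×10^7 Pa = 0.01847 GPa
dunite: 3330 kg/m³ × 9.8 m/s² × 10320 m = 3.368×10^8 Pa = 0.3368 GPa
Total = 4.986×10^-3 + 0.01847 + 0.3368 = 0.36024 GPa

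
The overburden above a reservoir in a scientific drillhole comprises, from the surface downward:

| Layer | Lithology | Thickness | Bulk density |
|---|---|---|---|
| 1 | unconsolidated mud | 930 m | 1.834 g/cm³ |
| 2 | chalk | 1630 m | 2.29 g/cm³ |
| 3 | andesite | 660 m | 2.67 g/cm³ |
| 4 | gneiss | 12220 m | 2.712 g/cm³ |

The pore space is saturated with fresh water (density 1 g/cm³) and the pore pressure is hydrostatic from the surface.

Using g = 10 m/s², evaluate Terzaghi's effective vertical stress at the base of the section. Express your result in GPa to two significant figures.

0.25 GPa

Overburden (lithostatic) stress σ_v:
unconsolidated mud: 1834 kg/m³ × 10 m/s² × 930 m = 1.706×10^7 Pa = 17.06 MPa
chalk: 2290 kg/m³ × 10 m/s² × 1630 m = 3.733×10^7 Pa = 37.33 MPa
andesite: 2670 kg/m³ × 10 m/s² × 660 m = 1.762×10^7 Pa = 17.62 MPa
gneiss: 2712 kg/m³ × 10 m/s² × 12220 m = 3.314×10^8 Pa = 331.4 MPa
Total = 17.06 + 37.33 + 17.62 + 331.4 = 403.41 MPa
Pore pressure P_p = 1000 kg/m³ × 10 m/s² × 15440 m = 1.544×10^8 Pa = 154.4 MPa
Effective stress σ' = σ_v − P_p = 403.4 − 154.4 = 249.01 MPa = 0.24901 GPa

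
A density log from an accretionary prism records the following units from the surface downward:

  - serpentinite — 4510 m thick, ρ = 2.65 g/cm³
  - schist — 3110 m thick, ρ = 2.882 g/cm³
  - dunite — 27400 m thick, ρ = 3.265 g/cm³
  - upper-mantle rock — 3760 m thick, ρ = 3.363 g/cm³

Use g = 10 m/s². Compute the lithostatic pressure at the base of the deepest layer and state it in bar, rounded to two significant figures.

serpentinite: 2650 kg/m³ × 10 m/s² × 4510 m = 1.195×10^8 Pa = 1195 bar
schist: 2882 kg/m³ × 10 m/s² × 3110 m = 8.963×10^7 Pa = 896.3 bar
dunite: 3265 kg/m³ × 10 m/s² × 27400 m = 8.946×10^8 Pa = 8946 bar
upper-mantle rock: 3363 kg/m³ × 10 m/s² × 3760 m = 1.264×10^8 Pa = 1264 bar
Total = 1195 + 896.3 + 8946 + 1264 = 12302 bar

12000 bar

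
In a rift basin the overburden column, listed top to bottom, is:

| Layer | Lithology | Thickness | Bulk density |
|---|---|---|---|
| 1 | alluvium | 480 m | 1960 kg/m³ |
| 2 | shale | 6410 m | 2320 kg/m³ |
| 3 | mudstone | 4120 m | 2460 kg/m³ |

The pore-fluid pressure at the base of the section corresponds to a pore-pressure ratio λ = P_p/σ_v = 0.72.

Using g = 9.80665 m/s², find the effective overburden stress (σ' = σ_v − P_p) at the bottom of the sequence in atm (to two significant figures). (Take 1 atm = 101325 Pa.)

Overburden (lithostatic) stress σ_v:
alluvium: 1960 kg/m³ × 9.80665 m/s² × 480 m = 9.226×10^6 Pa = 9.226 MPa
shale: 2320 kg/m³ × 9.80665 m/s² × 6410 m = 1.458×10^8 Pa = 145.8 MPa
mudstone: 2460 kg/m³ × 9.80665 m/s² × 4120 m = 9.939×10^7 Pa = 99.39 MPa
Total = 9.226 + 145.8 + 99.39 = 254.46 MPa
Pore pressure P_p = λ·σ_v = 0.72 × 254.5 MPa = 183.2 MPa
Effective stress σ' = σ_v − P_p = 254.5 − 183.2 = 71.247 MPa = 703.16 atm

700 atm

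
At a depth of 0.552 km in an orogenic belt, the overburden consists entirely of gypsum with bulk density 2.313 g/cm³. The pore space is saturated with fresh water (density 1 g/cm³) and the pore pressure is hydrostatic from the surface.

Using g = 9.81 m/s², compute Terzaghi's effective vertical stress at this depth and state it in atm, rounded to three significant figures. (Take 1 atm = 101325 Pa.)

Overburden (lithostatic) stress σ_v:
gypsum: 2313 kg/m³ × 9.81 m/s² × 552 m = 1.253×10^7 Pa = 12.53 MPa
Pore pressure P_p = 1000 kg/m³ × 9.81 m/s² × 552 m = 5.415×10^6 Pa = 5.415 MPa
Effective stress σ' = σ_v − P_p = 12.53 − 5.415 = 7.1101 MPa = 70.171 atm

70.2 atm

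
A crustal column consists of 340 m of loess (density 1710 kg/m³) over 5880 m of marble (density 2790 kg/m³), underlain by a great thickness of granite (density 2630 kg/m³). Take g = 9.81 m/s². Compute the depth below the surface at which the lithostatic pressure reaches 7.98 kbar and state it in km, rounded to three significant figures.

30.7 km

Pressure at base of upper layers: 1710×9.81×340 + 2790×9.81×5880 = 1.666×10^8 Pa = 1.666 kbar
Remaining pressure to be supplied by granite: 7.980×10^8 − 1.666×10^8 = 6.314×10^8 Pa
Additional depth in granite = 6.314×10^8 Pa / (2630 kg/m³ × 9.81 m/s²) = 24471 m
Total depth = 6220 m + 24471 m = 30691 m
= 30.691 km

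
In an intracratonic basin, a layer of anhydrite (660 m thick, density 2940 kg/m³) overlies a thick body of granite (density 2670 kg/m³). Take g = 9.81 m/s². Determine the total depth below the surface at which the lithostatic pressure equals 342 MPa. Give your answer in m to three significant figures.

Pressure at base of upper layers: 2940×9.81×660 = 1.904×10^7 Pa = 19.04 MPa
Remaining pressure to be supplied by granite: 3.420×10^8 − 1.904×10^7 = 3.230×10^8 Pa
Additional depth in granite = 3.230×10^8 Pa / (2670 kg/m³ × 9.81 m/s²) = 12330 m
Total depth = 660 m + 12330 m = 12990 m

13000 m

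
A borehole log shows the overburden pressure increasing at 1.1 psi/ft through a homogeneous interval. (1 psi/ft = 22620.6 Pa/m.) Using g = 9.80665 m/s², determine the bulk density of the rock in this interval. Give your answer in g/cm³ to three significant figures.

2.54 g/cm³

ρ = (dP/dz)/g = 1.1 psi/ft / 9.80665 m/s² = 24883 Pa/m / 9.80665 m/s² = 2537.3 kg/m³
= 2.537 g/cm³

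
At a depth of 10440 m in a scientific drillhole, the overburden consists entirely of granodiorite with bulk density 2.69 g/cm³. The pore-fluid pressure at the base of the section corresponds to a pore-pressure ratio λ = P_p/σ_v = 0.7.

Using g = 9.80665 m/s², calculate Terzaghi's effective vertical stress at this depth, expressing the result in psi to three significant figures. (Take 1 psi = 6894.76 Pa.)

Overburden (lithostatic) stress σ_v:
granodiorite: 2690 kg/m³ × 9.80665 m/s² × 10440 m = 2.754×10^8 Pa = 275.4 MPa
Pore pressure P_p = λ·σ_v = 0.7 × 275.4 MPa = 192.8 MPa
Effective stress σ' = σ_v − P_p = 275.4 − 192.8 = 82.622 MPa = 11983 psi

12000 psi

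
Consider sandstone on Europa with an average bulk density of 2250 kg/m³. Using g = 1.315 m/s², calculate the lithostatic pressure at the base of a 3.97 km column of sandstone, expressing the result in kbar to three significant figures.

0.117 kbar

sandstone: 2250 kg/m³ × 1.315 m/s² × 3970 m = 1.175×10^7 Pa = 0.1175 kbar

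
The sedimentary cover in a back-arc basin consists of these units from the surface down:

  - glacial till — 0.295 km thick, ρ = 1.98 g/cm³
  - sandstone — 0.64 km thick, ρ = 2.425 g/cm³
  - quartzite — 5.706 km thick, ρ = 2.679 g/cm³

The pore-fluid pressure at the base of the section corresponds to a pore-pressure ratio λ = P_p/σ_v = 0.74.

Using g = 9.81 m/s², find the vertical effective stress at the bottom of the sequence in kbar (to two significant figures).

0.44 kbar

Overburden (lithostatic) stress σ_v:
glacial till: 1980 kg/m³ × 9.81 m/s² × 295 m = 5.730×10^6 Pa = 5.730 MPa
sandstone: 2425 kg/m³ × 9.81 m/s² × 640 m = 1.523×10^7 Pa = 15.23 MPa
quartzite: 2679 kg/m³ × 9.81 m/s² × 5706 m = 1.500×10^8 Pa = 150.0 MPa
Total = 5.730 + 15.23 + 150.0 = 170.91 MPa
Pore pressure P_p = λ·σ_v = 0.74 × 170.9 MPa = 126.5 MPa
Effective stress σ' = σ_v − P_p = 170.9 − 126.5 = 44.438 MPa = 0.44438 kbar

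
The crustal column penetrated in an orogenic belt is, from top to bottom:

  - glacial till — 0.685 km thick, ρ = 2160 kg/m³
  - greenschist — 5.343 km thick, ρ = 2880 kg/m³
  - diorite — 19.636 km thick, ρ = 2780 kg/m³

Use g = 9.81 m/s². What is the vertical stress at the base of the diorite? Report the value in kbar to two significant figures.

7.0 kbar

glacial till: 2160 kg/m³ × 9.81 m/s² × 685 m = 1.451×10^7 Pa = 0.1451 kbar
greenschist: 2880 kg/m³ × 9.81 m/s² × 5343 m = 1.510×10^8 Pa = 1.510 kbar
diorite: 2780 kg/m³ × 9.81 m/s² × 19636 m = 5.355×10^8 Pa = 5.355 kbar
Total = 0.1451 + 1.510 + 5.355 = 7.0098 kbar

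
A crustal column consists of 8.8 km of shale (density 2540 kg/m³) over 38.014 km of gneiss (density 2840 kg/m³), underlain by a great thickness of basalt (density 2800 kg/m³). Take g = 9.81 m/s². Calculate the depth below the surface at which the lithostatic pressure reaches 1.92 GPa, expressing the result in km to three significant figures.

70.2 km

Pressure at base of upper layers: 2540×9.81×8800 + 2840×9.81×38014 = 1.278×10^9 Pa = 1.278 GPa
Remaining pressure to be supplied by basalt: 1.920×10^9 − 1.278×10^9 = 6.416×10^8 Pa
Additional depth in basalt = 6.416×10^8 Pa / (2800 kg/m³ × 9.81 m/s²) = 23360 m
Total depth = 46814 m + 23360 m = 70174 m
= 70.174 km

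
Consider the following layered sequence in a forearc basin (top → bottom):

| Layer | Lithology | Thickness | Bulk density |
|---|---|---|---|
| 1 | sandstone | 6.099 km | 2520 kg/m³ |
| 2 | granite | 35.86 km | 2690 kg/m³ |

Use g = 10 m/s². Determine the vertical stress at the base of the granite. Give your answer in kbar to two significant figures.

sandstone: 2520 kg/m³ × 10 m/s² × 6099 m = 1.537×10^8 Pa = 1.537 kbar
granite: 2690 kg/m³ × 10 m/s² × 35860 m = 9.646×10^8 Pa = 9.646 kbar
Total = 1.537 + 9.646 = 11.183 kbar

11 kbar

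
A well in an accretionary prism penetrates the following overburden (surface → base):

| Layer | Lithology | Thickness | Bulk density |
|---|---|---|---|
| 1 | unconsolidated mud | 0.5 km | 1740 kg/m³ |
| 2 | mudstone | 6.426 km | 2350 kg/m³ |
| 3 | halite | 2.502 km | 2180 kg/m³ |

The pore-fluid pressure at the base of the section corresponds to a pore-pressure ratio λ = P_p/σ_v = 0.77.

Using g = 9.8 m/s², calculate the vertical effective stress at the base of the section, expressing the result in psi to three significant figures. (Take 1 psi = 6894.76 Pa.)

Overburden (lithostatic) stress σ_v:
unconsolidated mud: 1740 kg/m³ × 9.8 m/s² × 500 m = 8.526×10^6 Pa = 8.526 MPa
mudstone: 2350 kg/m³ × 9.8 m/s² × 6426 m = 1.480×10^8 Pa = 148.0 MPa
halite: 2180 kg/m³ × 9.8 m/s² × 2502 m = 5.345×10^7 Pa = 53.45 MPa
Total = 8.526 + 148.0 + 53.45 = 209.97 MPa
Pore pressure P_p = λ·σ_v = 0.77 × 210.0 MPa = 161.7 MPa
Effective stress σ' = σ_v − P_p = 210.0 − 161.7 = 48.293 MPa = 7004.3 psi

7000 psi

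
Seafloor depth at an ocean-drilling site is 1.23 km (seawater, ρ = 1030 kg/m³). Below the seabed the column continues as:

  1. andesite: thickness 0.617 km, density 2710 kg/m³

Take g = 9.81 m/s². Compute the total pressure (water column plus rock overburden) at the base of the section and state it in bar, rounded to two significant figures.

seawater: 1030 kg/m³ × 9.81 m/s² × 1230 m = 1.243×10^7 Pa = 124.3 bar
andesite: 2710 kg/m³ × 9.81 m/s² × 617 m = 1.640×10^7 Pa = 164.0 bar
Total = 124.3 + 164.0 = 288.31 bar

290 bar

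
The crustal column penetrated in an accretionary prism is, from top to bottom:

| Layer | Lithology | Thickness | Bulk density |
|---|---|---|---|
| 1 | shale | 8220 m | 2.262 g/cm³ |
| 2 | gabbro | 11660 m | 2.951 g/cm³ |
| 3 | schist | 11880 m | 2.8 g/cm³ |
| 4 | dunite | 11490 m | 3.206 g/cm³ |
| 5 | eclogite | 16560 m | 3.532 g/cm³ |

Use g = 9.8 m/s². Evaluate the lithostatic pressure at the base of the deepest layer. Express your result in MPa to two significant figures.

1800 MPa

shale: 2262 kg/m³ × 9.8 m/s² × 8220 m = 1.822×10^8 Pa = 182.2 MPa
gabbro: 2951 kg/m³ × 9.8 m/s² × 11660 m = 3.372×10^8 Pa = 337.2 MPa
schist: 2800 kg/m³ × 9.8 m/s² × 11880 m = 3.260×10^8 Pa = 326.0 MPa
dunite: 3206 kg/m³ × 9.8 m/s² × 11490 m = 3.610×10^8 Pa = 361.0 MPa
eclogite: 3532 kg/m³ × 9.8 m/s² × 16560 m = 5.732×10^8 Pa = 573.2 MPa
Total = 182.2 + 337.2 + 326.0 + 361.0 + 573.2 = 1779.6 MPa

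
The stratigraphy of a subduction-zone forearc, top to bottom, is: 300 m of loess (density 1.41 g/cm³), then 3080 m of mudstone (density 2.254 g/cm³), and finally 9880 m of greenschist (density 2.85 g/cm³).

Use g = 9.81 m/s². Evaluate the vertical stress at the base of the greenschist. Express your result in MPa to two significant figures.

350 MPa

loess: 1410 kg/m³ × 9.81 m/s² × 300 m = 4.150×10^6 Pa = 4.150 MPa
mudstone: 2254 kg/m³ × 9.81 m/s² × 3080 m = 6.810×10^7 Pa = 68.10 MPa
greenschist: 2850 kg/m³ × 9.81 m/s² × 9880 m = 2.762×10^8 Pa = 276.2 MPa
Total = 4.150 + 68.10 + 276.2 = 348.48 MPa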